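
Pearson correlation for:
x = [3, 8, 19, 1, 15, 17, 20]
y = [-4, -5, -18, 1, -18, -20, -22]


n=7, Σx=83, Σy=-86, Σxy=-1443, Σx²=1349, Σy²=1574
r = (7×(-1443) - 83×(-86))/√((7×1349 - 83²)(7×1574 - (-86)²))
= -2963/√(2554×3622) = -2963/√9250588 ≈ -2963/3041.4779 ≈ -0.9742

r ≈ -0.9742


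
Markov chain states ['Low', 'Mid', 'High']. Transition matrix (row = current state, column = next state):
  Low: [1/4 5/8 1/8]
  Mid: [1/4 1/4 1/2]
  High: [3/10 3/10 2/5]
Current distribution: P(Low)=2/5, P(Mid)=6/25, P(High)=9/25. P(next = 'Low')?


P(next=Low) = Σᵢ P(now=i)×P(i→Low)
= 2/5×1/4 + 6/25×1/4 + 9/25×3/10
= 1/10 + 3/50 + 27/250 = 67/250

P = 67/250 ≈ 0.2680


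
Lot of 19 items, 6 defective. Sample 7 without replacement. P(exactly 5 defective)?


Hypergeometric: C(6,5)×C(13,2)/C(19,7)
= 6×78/50388 = 3/323

P(X=5) = 3/323 ≈ 0.93%


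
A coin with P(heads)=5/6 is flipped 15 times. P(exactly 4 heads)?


Binomial: P(X=4) = C(15,4)×p^4×(1-p)^11
= 1365 × 625/1296 × 1/362797056 = 284375/156728328192

P(X=4) = 284375/156728328192 ≈ 0.00%


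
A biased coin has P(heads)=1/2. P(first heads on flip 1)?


Geometric: P(X=1) = (1-p)^(k-1)×p = (1/2)^0×1/2 = 1/2

P(X=1) = 1/2 ≈ 50.00%


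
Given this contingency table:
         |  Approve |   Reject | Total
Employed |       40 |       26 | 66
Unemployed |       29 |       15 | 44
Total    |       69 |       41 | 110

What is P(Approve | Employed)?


P(Approve | Employed) = 40/(40+26) = 40/66 = 20/33

P(Approve|Employed) = 20/33 ≈ 60.61%


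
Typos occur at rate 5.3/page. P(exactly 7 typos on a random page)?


Poisson(λ=5.3): P(X=7) = e^(-λ)×λ^k/k!
= e^(-5.3) × 5.3^7 / 7!
≈ 0.004991593907 × 117471.113984 / 5040 ≈ 0.116343

P(X=7) ≈ 0.116343 ≈ 11.63%


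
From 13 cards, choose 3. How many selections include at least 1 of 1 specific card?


Complement: C(13,3) - C(12,3) = 286 - 220 = 66

66


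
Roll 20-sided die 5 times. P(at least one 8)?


P(no 8)^5 = (19/20)^5 = 2476099/3200000
P(≥1) = 1 - 2476099/3200000 = 723901/3200000

P = 723901/3200000 ≈ 22.62%


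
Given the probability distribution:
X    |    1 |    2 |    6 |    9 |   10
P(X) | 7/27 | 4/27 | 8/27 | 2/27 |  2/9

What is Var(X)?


E[X] = 47/9
E[X²] = 1073/27
Var(X) = E[X²] - (E[X])² = 1073/27 - 2209/81 = 1010/81

Var(X) = 1010/81 ≈ 12.4691


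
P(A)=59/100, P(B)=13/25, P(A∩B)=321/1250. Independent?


P(A)×P(B) = 767/2500
P(A∩B) = 321/1250
Not equal → NOT independent

No, not independent


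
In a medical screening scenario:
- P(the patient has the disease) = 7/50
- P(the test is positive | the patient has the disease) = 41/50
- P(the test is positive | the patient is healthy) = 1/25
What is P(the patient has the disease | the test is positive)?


Using Bayes' theorem:
P(A|B) = P(B|A)·P(A) / P(B)

P(the test is positive) = 41/50 × 7/50 + 1/25 × 43/50
= 287/2500 + 43/1250 = 373/2500

P(the patient has the disease|the test is positive) = (287/2500) / (373/2500) = 287/373

P(the patient has the disease|the test is positive) = 287/373 ≈ 76.94%


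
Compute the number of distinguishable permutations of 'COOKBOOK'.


Letters: 8, freq: {'C': 1, 'O': 4, 'K': 2, 'B': 1}
8!/(1!×4!×2!×1!) = 40320/48 = 840

840


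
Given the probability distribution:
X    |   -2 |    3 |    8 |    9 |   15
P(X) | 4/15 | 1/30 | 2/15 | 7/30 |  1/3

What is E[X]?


E[X] = Σ x·P(X=x)
= (-2)×(4/15) + (3)×(1/30) + (8)×(2/15) + (9)×(7/30) + (15)×(1/3)
= 116/15

E[X] = 116/15


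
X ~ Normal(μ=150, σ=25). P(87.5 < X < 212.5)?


z₁=(87.5-150)/25=-2.5, z₂=(212.5-150)/25=2.5
P = Φ(2.5) - Φ(-2.5) = 0.993790 - 0.006210 = 0.987580 ≈ 0.9876

P(87.5 < X < 212.5) ≈ 0.9876


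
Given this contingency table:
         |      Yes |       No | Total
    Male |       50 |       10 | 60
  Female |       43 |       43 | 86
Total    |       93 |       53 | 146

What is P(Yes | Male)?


P(Yes | Male) = 50/(50+10) = 50/60 = 5/6

P(Yes|Male) = 5/6 ≈ 83.33%


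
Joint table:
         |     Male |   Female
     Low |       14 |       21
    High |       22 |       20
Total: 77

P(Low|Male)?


P(Low|Male) = 14/(14+22) = 14/36 = 7/18

P = 7/18 ≈ 38.89%


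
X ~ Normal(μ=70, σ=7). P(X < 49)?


z = (49-70)/7 = -3.0
P(Z < -3.0) = 0.0013

P(X < 49) ≈ 0.0013


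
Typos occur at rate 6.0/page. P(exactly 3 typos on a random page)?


Poisson(λ=6.0): P(X=3) = e^(-λ)×λ^k/k!
= e^(-6.0) × 6.0^3 / 3!
≈ 0.002478752177 × 216 / 6 ≈ 0.089235

P(X=3) ≈ 0.089235 ≈ 8.92%


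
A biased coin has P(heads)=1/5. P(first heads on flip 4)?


Geometric: P(X=4) = (1-p)^(k-1)×p = (4/5)^3×1/5 = 64/625

P(X=4) = 64/625 ≈ 10.24%


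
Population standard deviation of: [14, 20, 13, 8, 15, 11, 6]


Mean = 87/7
  (14-87/7)²=121/49
  (20-87/7)²=2809/49
  (13-87/7)²=16/49
  (8-87/7)²=961/49
  (15-87/7)²=324/49
  (11-87/7)²=100/49
  (6-87/7)²=2025/49
Σ(x-μ)² = 908/7
σ² = (908/7)/7 = 908/49

σ = √(908/49) ≈ 4.3047


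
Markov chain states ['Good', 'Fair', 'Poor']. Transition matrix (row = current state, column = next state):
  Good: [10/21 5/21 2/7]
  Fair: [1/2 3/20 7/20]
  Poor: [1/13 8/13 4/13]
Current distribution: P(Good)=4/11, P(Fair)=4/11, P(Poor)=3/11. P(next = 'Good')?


P(next=Good) = Σᵢ P(now=i)×P(i→Good)
= 4/11×10/21 + 4/11×1/2 + 3/11×1/13
= 40/231 + 2/11 + 3/143 = 1129/3003

P = 1129/3003 ≈ 0.3760


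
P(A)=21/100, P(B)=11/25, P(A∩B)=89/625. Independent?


P(A)×P(B) = 231/2500
P(A∩B) = 89/625
Not equal → NOT independent

No, not independent


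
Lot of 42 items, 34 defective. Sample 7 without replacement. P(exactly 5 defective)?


Hypergeometric: C(34,5)×C(8,2)/C(42,7)
= 278256×28/26978328 = 324632/1124097

P(X=5) = 324632/1124097 ≈ 28.88%


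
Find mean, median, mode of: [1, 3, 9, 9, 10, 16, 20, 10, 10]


Sorted: [1, 3, 9, 9, 10, 10, 10, 16, 20]
Mean = 88/9
Median = 10
Freq: {1: 1, 3: 1, 9: 2, 10: 3, 16: 1, 20: 1}
Mode: [10]

Mean=88/9, Median=10, Mode=10


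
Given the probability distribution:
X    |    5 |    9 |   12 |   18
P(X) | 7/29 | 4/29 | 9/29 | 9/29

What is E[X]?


E[X] = Σ x·P(X=x)
= (5)×(7/29) + (9)×(4/29) + (12)×(9/29) + (18)×(9/29)
= 341/29

E[X] = 341/29


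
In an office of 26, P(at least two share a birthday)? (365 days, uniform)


P(all different) = Π(365-i)/365 for i=0..25
= 0.401759
P(match) = 1 - 0.401759 = 0.598241

P ≈ 0.5982 ≈ 59.82%


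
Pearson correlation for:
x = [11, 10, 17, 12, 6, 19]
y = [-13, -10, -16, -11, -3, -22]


n=6, Σx=75, Σy=-75, Σxy=-1083, Σx²=1051, Σy²=1139
r = (6×(-1083) - 75×(-75))/√((6×1051 - 75²)(6×1139 - (-75)²))
= -873/√(681×1209) = -873/√823329 ≈ -873/907.3748 ≈ -0.9621

r ≈ -0.9621


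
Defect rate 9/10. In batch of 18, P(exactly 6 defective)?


Binomial: P(X=6) = C(18,6)×p^6×(1-p)^12
= 18564 × 531441/1000000 × 1/1000000000000 = 2466417681/250000000000000000

P(X=6) = 2466417681/250000000000000000 ≈ 0.00%


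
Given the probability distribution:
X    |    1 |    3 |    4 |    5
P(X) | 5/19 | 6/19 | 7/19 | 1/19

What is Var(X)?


E[X] = 56/19
E[X²] = 196/19
Var(X) = E[X²] - (E[X])² = 196/19 - 3136/361 = 588/361

Var(X) = 588/361 ≈ 1.6288


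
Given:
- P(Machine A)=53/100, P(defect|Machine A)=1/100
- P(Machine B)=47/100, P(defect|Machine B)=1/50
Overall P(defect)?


P(B) = Σ P(B|Aᵢ)×P(Aᵢ)
  1/100×53/100 = 53/10000
  1/50×47/100 = 47/5000
Sum = 147/10000

P(defect) = 147/10000 ≈ 1.47%


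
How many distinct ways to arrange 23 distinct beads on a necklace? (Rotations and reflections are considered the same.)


Free circular arrangements: rotations and reflections both identified.
(n-1)!/2 = 22!/2 = 1124000727777607680000/2 = 562000363888803840000

562000363888803840000


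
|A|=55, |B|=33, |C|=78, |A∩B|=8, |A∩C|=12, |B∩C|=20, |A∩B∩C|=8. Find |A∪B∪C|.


|A∪B∪C| = 55+33+78-8-12-20+8 = 134

|A∪B∪C| = 134


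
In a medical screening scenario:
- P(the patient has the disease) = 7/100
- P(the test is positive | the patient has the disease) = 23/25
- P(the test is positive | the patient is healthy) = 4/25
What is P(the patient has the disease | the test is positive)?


Using Bayes' theorem:
P(A|B) = P(B|A)·P(A) / P(B)

P(the test is positive) = 23/25 × 7/100 + 4/25 × 93/100
= 161/2500 + 93/625 = 533/2500

P(the patient has the disease|the test is positive) = (161/2500) / (533/2500) = 161/533

P(the patient has the disease|the test is positive) = 161/533 ≈ 30.21%


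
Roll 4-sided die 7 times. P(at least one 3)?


P(no 3)^7 = (3/4)^7 = 2187/16384
P(≥1) = 1 - 2187/16384 = 14197/16384

P = 14197/16384 ≈ 86.65%


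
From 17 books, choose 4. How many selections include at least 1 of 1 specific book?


Complement: C(17,4) - C(16,4) = 2380 - 1820 = 560

560


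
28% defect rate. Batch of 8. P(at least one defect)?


P(all good) = (18/25)^8 = 11019960576/152587890625
P(≥1 defect) = 141567930049/152587890625

P = 141567930049/152587890625 ≈ 92.78%


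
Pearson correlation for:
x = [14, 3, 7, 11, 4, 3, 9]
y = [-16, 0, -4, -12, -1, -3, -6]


n=7, Σx=51, Σy=-42, Σxy=-451, Σx²=481, Σy²=462
r = (7×(-451) - 51×(-42))/√((7×481 - 51²)(7×462 - (-42)²))
= -1015/√(766×1470) = -1015/√1126020 ≈ -1015/1061.1409 ≈ -0.9565

r ≈ -0.9565


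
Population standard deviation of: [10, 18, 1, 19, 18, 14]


Mean = 80/6 = 40/3
  (10-40/3)²=100/9
  (18-40/3)²=196/9
  (1-40/3)²=1369/9
  (19-40/3)²=289/9
  (18-40/3)²=196/9
  (14-40/3)²=4/9
Σ(x-μ)² = 718/3
σ² = (718/3)/6 = 359/9

σ = √(359/9) ≈ 6.3158


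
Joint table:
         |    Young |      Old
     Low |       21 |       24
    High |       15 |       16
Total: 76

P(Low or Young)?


P(Low∨Young) = P(Low) + P(Young) - P(Low∧Young)
= (45 + 36 - 21)/76 = 60/76 = 15/19

P = 15/19 ≈ 78.95%


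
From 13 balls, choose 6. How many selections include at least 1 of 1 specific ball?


Complement: C(13,6) - C(12,6) = 1716 - 924 = 792

792


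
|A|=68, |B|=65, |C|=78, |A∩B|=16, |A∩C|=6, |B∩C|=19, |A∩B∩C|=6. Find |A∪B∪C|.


|A∪B∪C| = 68+65+78-16-6-19+6 = 176

|A∪B∪C| = 176


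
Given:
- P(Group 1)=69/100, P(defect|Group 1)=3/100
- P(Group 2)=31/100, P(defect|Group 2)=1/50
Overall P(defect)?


P(B) = Σ P(B|Aᵢ)×P(Aᵢ)
  3/100×69/100 = 207/10000
  1/50×31/100 = 31/5000
Sum = 269/10000

P(defect) = 269/10000 ≈ 2.69%


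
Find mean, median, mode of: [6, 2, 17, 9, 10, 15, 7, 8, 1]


Sorted: [1, 2, 6, 7, 8, 9, 10, 15, 17]
Mean = 75/9 = 25/3
Median = 8
Freq: {6: 1, 2: 1, 17: 1, 9: 1, 10: 1, 15: 1, 7: 1, 8: 1, 1: 1}
Mode: No mode

Mean=25/3, Median=8, Mode=No mode


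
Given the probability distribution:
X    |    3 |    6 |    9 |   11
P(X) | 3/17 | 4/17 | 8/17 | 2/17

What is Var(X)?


E[X] = 127/17
E[X²] = 1061/17
Var(X) = E[X²] - (E[X])² = 1061/17 - 16129/289 = 1908/289

Var(X) = 1908/289 ≈ 6.6021


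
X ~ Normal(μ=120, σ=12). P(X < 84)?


z = (84-120)/12 = -3.0
P(Z < -3.0) = 0.0013

P(X < 84) ≈ 0.0013


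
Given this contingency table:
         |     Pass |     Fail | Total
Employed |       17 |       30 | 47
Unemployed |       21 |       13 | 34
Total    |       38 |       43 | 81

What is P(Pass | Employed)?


P(Pass | Employed) = 17/(17+30) = 17/47

P(Pass|Employed) = 17/47 ≈ 36.17%


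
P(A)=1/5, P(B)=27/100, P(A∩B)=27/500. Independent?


P(A)×P(B) = 27/500
P(A∩B) = 27/500
Equal ✓ → Independent

Yes, independent


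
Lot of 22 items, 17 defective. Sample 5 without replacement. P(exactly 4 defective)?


Hypergeometric: C(17,4)×C(5,1)/C(22,5)
= 2380×5/26334 = 850/1881

P(X=4) = 850/1881 ≈ 45.19%


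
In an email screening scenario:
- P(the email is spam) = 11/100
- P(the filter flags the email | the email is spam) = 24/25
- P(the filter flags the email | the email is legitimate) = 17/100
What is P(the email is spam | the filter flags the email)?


Using Bayes' theorem:
P(A|B) = P(B|A)·P(A) / P(B)

P(the filter flags the email) = 24/25 × 11/100 + 17/100 × 89/100
= 66/625 + 1513/10000 = 2569/10000

P(the email is spam|the filter flags the email) = (66/625) / (2569/10000) = 1056/2569

P(the email is spam|the filter flags the email) = 1056/2569 ≈ 41.11%


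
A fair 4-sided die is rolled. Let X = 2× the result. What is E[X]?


E[die] = (1+4)/2 = 5/2
E[X] = 2 × 5/2 = 5

E[X] = 5


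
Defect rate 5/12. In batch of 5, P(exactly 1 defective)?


Binomial: P(X=1) = C(5,1)×p^1×(1-p)^4
= 5 × 5/12 × 2401/20736 = 60025/248832

P(X=1) = 60025/248832 ≈ 24.12%


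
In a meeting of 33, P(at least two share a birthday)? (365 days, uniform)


P(all different) = Π(365-i)/365 for i=0..32
= 0.225028
P(match) = 1 - 0.225028 = 0.774972

P ≈ 0.7750 ≈ 77.50%


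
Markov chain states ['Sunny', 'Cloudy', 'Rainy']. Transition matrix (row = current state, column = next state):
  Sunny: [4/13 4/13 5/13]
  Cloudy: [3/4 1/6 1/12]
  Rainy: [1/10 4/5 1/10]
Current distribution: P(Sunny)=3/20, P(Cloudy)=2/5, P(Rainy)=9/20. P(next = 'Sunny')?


P(next=Sunny) = Σᵢ P(now=i)×P(i→Sunny)
= 3/20×4/13 + 2/5×3/4 + 9/20×1/10
= 3/65 + 3/10 + 9/200 = 1017/2600

P = 1017/2600 ≈ 0.3912


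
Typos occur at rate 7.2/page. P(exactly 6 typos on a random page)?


Poisson(λ=7.2): P(X=6) = e^(-λ)×λ^k/k!
= e^(-7.2) × 7.2^6 / 6!
≈ 0.0007465858084 × 139314.069504 / 720 ≈ 0.144458

P(X=6) ≈ 0.144458 ≈ 14.45%


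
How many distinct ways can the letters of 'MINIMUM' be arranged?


Letters: 7, freq: {'M': 3, 'I': 2, 'N': 1, 'U': 1}
7!/(3!×2!×1!×1!) = 5040/12 = 420

420


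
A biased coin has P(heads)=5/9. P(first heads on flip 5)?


Geometric: P(X=5) = (1-p)^(k-1)×p = (4/9)^4×5/9 = 1280/59049

P(X=5) = 1280/59049 ≈ 2.17%


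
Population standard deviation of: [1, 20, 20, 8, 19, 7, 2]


Mean = 77/7 = 11
  (1-11)²=100
  (20-11)²=81
  (20-11)²=81
  (8-11)²=9
  (19-11)²=64
  (7-11)²=16
  (2-11)²=81
Σ(x-μ)² = 432
σ² = 432/7

σ = √(432/7) ≈ 7.8558


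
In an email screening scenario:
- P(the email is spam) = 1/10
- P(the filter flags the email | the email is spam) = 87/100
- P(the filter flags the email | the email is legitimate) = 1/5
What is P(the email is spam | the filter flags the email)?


Using Bayes' theorem:
P(A|B) = P(B|A)·P(A) / P(B)

P(the filter flags the email) = 87/100 × 1/10 + 1/5 × 9/10
= 87/1000 + 9/50 = 267/1000

P(the email is spam|the filter flags the email) = (87/1000) / (267/1000) = 29/89

P(the email is spam|the filter flags the email) = 29/89 ≈ 32.58%


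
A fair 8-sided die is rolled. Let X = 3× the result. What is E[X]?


E[die] = (1+8)/2 = 9/2
E[X] = 3 × 9/2 = 27/2

E[X] = 27/2


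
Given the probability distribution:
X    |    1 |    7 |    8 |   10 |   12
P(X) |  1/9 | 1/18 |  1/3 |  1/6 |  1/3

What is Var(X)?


E[X] = 53/6
E[X²] = 533/6
Var(X) = E[X²] - (E[X])² = 533/6 - 2809/36 = 389/36

Var(X) = 389/36 ≈ 10.8056


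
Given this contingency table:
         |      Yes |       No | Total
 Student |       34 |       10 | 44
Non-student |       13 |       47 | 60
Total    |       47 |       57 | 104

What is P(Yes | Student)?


P(Yes | Student) = 34/(34+10) = 34/44 = 17/22

P(Yes|Student) = 17/22 ≈ 77.27%


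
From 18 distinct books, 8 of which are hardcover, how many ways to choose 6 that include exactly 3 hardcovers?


Choose 3 of the 8 hardcovers and 3 of the other 10 books:
C(8,3)×C(10,3) = 56×120 = 6720

6720


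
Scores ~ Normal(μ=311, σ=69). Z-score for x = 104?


z = (x - μ)/σ = (104 - 311)/69 = -3.0

z = -3.0


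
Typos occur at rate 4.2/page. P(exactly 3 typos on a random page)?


Poisson(λ=4.2): P(X=3) = e^(-λ)×λ^k/k!
= e^(-4.2) × 4.2^3 / 3!
≈ 0.01499557682 × 74.088 / 6 ≈ 0.185165

P(X=3) ≈ 0.185165 ≈ 18.52%


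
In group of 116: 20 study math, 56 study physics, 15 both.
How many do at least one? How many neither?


|A∪B| = 20+56-15 = 61
Neither = 116-61 = 55

At least one: 61; Neither: 55


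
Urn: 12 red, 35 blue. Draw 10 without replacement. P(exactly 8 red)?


Hypergeometric: C(12,8)×C(35,2)/C(47,10)
= 495×595/5178066751 = 26775/470733341

P(X=8) = 26775/470733341 ≈ 0.01%


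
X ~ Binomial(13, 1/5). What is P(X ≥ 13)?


P(X ≥ 13) = Σ P(X=i) for i=13..13
P(X=13) = 1/1220703125
Sum = 1/1220703125

P(X ≥ 13) = 1/1220703125 ≈ 0.00%


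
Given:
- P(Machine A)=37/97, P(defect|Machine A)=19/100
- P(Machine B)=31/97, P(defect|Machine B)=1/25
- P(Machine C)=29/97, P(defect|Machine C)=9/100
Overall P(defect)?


P(B) = Σ P(B|Aᵢ)×P(Aᵢ)
  19/100×37/97 = 703/9700
  1/25×31/97 = 31/2425
  9/100×29/97 = 261/9700
Sum = 272/2425

P(defect) = 272/2425 ≈ 11.22%


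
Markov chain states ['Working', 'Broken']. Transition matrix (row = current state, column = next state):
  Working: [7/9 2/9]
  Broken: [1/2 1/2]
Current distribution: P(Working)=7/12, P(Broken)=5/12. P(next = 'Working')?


P(next=Working) = Σᵢ P(now=i)×P(i→Working)
= 7/12×7/9 + 5/12×1/2
= 49/108 + 5/24 = 143/216

P = 143/216 ≈ 0.6620


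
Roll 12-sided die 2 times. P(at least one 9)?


P(no 9)^2 = (11/12)^2 = 121/144
P(≥1) = 1 - 121/144 = 23/144

P = 23/144 ≈ 15.97%


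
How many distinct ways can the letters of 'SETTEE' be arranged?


Letters: 6, freq: {'S': 1, 'E': 3, 'T': 2}
6!/(1!×3!×2!) = 720/12 = 60

60


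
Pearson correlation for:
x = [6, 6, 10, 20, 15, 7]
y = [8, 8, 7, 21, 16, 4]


n=6, Σx=64, Σy=64, Σxy=854, Σx²=846, Σy²=890
r = (6×854 - 64×64)/√((6×846 - 64²)(6×890 - 64²))
= 1028/√(980×1244) = 1028/√1219120 ≈ 1028/1104.1377 ≈ 0.9310

r ≈ 0.9310


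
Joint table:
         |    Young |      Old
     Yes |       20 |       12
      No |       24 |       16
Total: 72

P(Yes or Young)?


P(Yes∨Young) = P(Yes) + P(Young) - P(Yes∧Young)
= (32 + 44 - 20)/72 = 56/72 = 7/9

P = 7/9 ≈ 77.78%


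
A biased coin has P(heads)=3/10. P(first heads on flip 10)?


Geometric: P(X=10) = (1-p)^(k-1)×p = (7/10)^9×3/10 = 121060821/10000000000

P(X=10) = 121060821/10000000000 ≈ 1.21%


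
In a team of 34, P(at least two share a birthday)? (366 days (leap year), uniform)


P(all different) = Π(366-i)/366 for i=0..33
= 0.205601
P(match) = 1 - 0.205601 = 0.794399

P ≈ 0.7944 ≈ 79.44%


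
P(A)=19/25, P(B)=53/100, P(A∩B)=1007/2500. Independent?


P(A)×P(B) = 1007/2500
P(A∩B) = 1007/2500
Equal ✓ → Independent

Yes, independent


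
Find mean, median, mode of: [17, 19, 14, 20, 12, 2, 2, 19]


Sorted: [2, 2, 12, 14, 17, 19, 19, 20]
Mean = 105/8
Median = 31/2
Freq: {17: 1, 19: 2, 14: 1, 20: 1, 12: 1, 2: 2}
Mode: [2, 19]

Mean=105/8, Median=31/2, Mode=[2, 19]


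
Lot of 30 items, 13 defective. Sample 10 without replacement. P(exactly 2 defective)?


Hypergeometric: C(13,2)×C(17,8)/C(30,10)
= 78×24310/30045015 = 884/14007

P(X=2) = 884/14007 ≈ 6.31%


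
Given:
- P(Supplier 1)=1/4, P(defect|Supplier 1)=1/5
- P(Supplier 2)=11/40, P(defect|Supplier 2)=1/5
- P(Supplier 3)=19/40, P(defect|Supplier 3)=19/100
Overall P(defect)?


P(B) = Σ P(B|Aᵢ)×P(Aᵢ)
  1/5×1/4 = 1/20
  1/5×11/40 = 11/200
  19/100×19/40 = 361/4000
Sum = 781/4000

P(defect) = 781/4000 ≈ 19.53%


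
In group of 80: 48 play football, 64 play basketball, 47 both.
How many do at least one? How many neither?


|A∪B| = 48+64-47 = 65
Neither = 80-65 = 15

At least one: 65; Neither: 15


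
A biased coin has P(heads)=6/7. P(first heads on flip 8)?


Geometric: P(X=8) = (1-p)^(k-1)×p = (1/7)^7×6/7 = 6/5764801

P(X=8) = 6/5764801 ≈ 0.00%


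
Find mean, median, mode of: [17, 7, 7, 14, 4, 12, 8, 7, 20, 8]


Sorted: [4, 7, 7, 7, 8, 8, 12, 14, 17, 20]
Mean = 104/10 = 52/5
Median = 8
Freq: {17: 1, 7: 3, 14: 1, 4: 1, 12: 1, 8: 2, 20: 1}
Mode: [7]

Mean=52/5, Median=8, Mode=7


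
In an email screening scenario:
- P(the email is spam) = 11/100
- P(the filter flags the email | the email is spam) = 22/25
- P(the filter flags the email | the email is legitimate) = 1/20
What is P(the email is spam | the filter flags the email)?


Using Bayes' theorem:
P(A|B) = P(B|A)·P(A) / P(B)

P(the filter flags the email) = 22/25 × 11/100 + 1/20 × 89/100
= 121/1250 + 89/2000 = 1413/10000

P(the email is spam|the filter flags the email) = (121/1250) / (1413/10000) = 968/1413

P(the email is spam|the filter flags the email) = 968/1413 ≈ 68.51%


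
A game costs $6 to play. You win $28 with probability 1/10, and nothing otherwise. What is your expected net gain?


E[gain] = (28-6)×1/10 + (-6)×9/10
= 11/5 - 27/5 = -16/5

Expected net gain = $-16/5 ≈ $-3.20


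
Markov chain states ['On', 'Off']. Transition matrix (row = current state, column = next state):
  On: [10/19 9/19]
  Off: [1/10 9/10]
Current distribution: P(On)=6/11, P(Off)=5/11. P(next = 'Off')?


P(next=Off) = Σᵢ P(now=i)×P(i→Off)
= 6/11×9/19 + 5/11×9/10
= 54/209 + 9/22 = 279/418

P = 279/418 ≈ 0.6675


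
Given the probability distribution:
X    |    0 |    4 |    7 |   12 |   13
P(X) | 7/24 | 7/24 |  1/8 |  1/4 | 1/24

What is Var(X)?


E[X] = 67/12
E[X²] = 323/6
Var(X) = E[X²] - (E[X])² = 323/6 - 4489/144 = 3263/144

Var(X) = 3263/144 ≈ 22.6597


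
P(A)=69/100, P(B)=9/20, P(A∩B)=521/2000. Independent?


P(A)×P(B) = 621/2000
P(A∩B) = 521/2000
Not equal → NOT independent

No, not independent


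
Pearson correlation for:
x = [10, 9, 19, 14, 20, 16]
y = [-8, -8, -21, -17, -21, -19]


n=6, Σx=88, Σy=-94, Σxy=-1513, Σx²=1394, Σy²=1660
r = (6×(-1513) - 88×(-94))/√((6×1394 - 88²)(6×1660 - (-94)²))
= -806/√(620×1124) = -806/√696880 ≈ -806/834.7934 ≈ -0.9655

r ≈ -0.9655


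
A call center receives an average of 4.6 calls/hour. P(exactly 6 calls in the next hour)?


Poisson(λ=4.6): P(X=6) = e^(-λ)×λ^k/k!
= e^(-4.6) × 4.6^6 / 6!
≈ 0.01005183574 × 9474.296896 / 720 ≈ 0.132270

P(X=6) ≈ 0.132270 ≈ 13.23%


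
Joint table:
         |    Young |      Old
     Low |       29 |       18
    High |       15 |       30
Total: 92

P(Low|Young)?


P(Low|Young) = 29/(29+15) = 29/44

P = 29/44 ≈ 65.91%


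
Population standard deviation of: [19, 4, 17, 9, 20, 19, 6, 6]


Mean = 100/8 = 25/2
  (19-25/2)²=169/4
  (4-25/2)²=289/4
  (17-25/2)²=81/4
  (9-25/2)²=49/4
  (20-25/2)²=225/4
  (19-25/2)²=169/4
  (6-25/2)²=169/4
  (6-25/2)²=169/4
Σ(x-μ)² = 330
σ² = 330/8 = 165/4

σ = √(165/4) ≈ 6.4226


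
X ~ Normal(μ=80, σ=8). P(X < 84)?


z = (84-80)/8 = 0.5
P(Z < 0.5) = 0.6915

P(X < 84) ≈ 0.6915


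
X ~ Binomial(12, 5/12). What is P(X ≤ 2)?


P(X ≤ 2) = Σ P(X=i) for i=0..2
P(X=0) = 13841287201/8916100448256
P(X=1) = 9886633715/743008370688
P(X=2) = 77680693475/1486016741376
Sum = 598565052631/8916100448256

P(X ≤ 2) = 598565052631/8916100448256 ≈ 6.71%


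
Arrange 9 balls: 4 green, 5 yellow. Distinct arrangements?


9!/(4!×5!) = 126

126


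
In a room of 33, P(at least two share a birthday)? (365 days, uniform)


P(all different) = Π(365-i)/365 for i=0..32
= 0.225028
P(match) = 1 - 0.225028 = 0.774972

P ≈ 0.7750 ≈ 77.50%


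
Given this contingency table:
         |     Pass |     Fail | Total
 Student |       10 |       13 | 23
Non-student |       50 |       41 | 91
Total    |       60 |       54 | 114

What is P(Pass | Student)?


P(Pass | Student) = 10/(10+13) = 10/23

P(Pass|Student) = 10/23 ≈ 43.48%


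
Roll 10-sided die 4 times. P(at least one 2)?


P(no 2)^4 = (9/10)^4 = 6561/10000
P(≥1) = 1 - 6561/10000 = 3439/10000

P = 3439/10000 ≈ 34.39%


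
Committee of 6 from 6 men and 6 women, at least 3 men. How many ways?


Count by #men:
  3M,3W: C(6,3)×C(6,3)=400
  4M,2W: C(6,4)×C(6,2)=225
  5M,1W: C(6,5)×C(6,1)=36
  6M,0W: C(6,6)×C(6,0)=1
Total = 662

662


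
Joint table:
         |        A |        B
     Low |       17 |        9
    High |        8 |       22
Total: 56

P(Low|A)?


P(Low|A) = 17/(17+8) = 17/25

P = 17/25 ≈ 68.00%


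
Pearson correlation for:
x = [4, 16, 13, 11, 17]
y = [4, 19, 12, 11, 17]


n=5, Σx=61, Σy=63, Σxy=886, Σx²=851, Σy²=931
r = (5×886 - 61×63)/√((5×851 - 61²)(5×931 - 63²))
= 587/√(534×686) = 587/√366324 ≈ 587/605.2471 ≈ 0.9699

r ≈ 0.9699


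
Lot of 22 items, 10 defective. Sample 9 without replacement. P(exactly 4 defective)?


Hypergeometric: C(10,4)×C(12,5)/C(22,9)
= 210×792/497420 = 108/323

P(X=4) = 108/323 ≈ 33.44%


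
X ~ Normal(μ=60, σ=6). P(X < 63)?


z = (63-60)/6 = 0.5
P(Z < 0.5) = 0.6915

P(X < 63) ≈ 0.6915


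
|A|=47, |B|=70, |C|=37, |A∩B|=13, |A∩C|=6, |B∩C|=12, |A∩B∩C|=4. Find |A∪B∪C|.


|A∪B∪C| = 47+70+37-13-6-12+4 = 127

|A∪B∪C| = 127


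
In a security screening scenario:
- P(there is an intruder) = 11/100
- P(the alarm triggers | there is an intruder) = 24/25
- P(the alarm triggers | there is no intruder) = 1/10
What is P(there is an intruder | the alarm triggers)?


Using Bayes' theorem:
P(A|B) = P(B|A)·P(A) / P(B)

P(the alarm triggers) = 24/25 × 11/100 + 1/10 × 89/100
= 66/625 + 89/1000 = 973/5000

P(there is an intruder|the alarm triggers) = (66/625) / (973/5000) = 528/973

P(there is an intruder|the alarm triggers) = 528/973 ≈ 54.27%


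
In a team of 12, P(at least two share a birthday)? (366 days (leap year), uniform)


P(all different) = Π(366-i)/366 for i=0..11
= 0.833396
P(match) = 1 - 0.833396 = 0.166604

P ≈ 0.1666 ≈ 16.66%


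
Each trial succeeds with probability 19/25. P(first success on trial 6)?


Geometric: P(X=6) = (1-p)^(k-1)×p = (6/25)^5×19/25 = 147744/244140625

P(X=6) = 147744/244140625 ≈ 0.06%


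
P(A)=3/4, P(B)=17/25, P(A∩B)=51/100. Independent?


P(A)×P(B) = 51/100
P(A∩B) = 51/100
Equal ✓ → Independent

Yes, independent


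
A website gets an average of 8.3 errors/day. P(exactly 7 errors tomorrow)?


Poisson(λ=8.3): P(X=7) = e^(-λ)×λ^k/k!
= e^(-8.3) × 8.3^7 / 7!
≈ 0.0002485168271 × 2713605.09896 / 5040 ≈ 0.133805

P(X=7) ≈ 0.133805 ≈ 13.38%


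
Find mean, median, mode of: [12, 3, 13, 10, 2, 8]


Sorted: [2, 3, 8, 10, 12, 13]
Mean = 48/6 = 8
Median = 9
Freq: {12: 1, 3: 1, 13: 1, 10: 1, 2: 1, 8: 1}
Mode: No mode

Mean=8, Median=9, Mode=No mode


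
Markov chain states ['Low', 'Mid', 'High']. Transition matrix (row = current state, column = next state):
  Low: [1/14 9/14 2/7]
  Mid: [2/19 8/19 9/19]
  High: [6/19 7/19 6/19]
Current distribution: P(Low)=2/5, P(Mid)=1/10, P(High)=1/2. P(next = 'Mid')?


P(next=Mid) = Σᵢ P(now=i)×P(i→Mid)
= 2/5×9/14 + 1/10×8/19 + 1/2×7/19
= 9/35 + 4/95 + 7/38 = 643/1330

P = 643/1330 ≈ 0.4835


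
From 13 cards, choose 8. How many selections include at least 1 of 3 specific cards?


Complement: C(13,8) - C(10,8) = 1287 - 45 = 1242

1242


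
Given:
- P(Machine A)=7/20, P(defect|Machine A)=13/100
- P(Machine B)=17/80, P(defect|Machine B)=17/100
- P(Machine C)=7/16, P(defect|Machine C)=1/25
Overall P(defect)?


P(B) = Σ P(B|Aᵢ)×P(Aᵢ)
  13/100×7/20 = 91/2000
  17/100×17/80 = 289/8000
  1/25×7/16 = 7/400
Sum = 793/8000

P(defect) = 793/8000 ≈ 9.91%


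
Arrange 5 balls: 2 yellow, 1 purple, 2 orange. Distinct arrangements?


5!/(2!×1!×2!) = 30

30


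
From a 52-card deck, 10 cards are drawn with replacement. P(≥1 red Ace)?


P(not a red Ace) = 50/52 = 25/26
P(none in 10 draws) = (25/26)^10 = 95367431640625/141167095653376
P(≥1 red Ace) = 1 - 95367431640625/141167095653376 = 45799664012751/141167095653376

P = 45799664012751/141167095653376 ≈ 32.44%


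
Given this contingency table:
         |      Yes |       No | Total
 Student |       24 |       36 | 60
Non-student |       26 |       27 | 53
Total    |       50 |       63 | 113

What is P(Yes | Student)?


P(Yes | Student) = 24/(24+36) = 24/60 = 2/5

P(Yes|Student) = 2/5 ≈ 40.00%


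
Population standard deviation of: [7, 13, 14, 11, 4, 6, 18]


Mean = 73/7
  (7-73/7)²=576/49
  (13-73/7)²=324/49
  (14-73/7)²=625/49
  (11-73/7)²=16/49
  (4-73/7)²=2025/49
  (6-73/7)²=961/49
  (18-73/7)²=2809/49
Σ(x-μ)² = 1048/7
σ² = (1048/7)/7 = 1048/49

σ = √(1048/49) ≈ 4.6247


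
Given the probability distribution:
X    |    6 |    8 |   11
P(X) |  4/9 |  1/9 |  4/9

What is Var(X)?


E[X] = 76/9
E[X²] = 692/9
Var(X) = E[X²] - (E[X])² = 692/9 - 5776/81 = 452/81

Var(X) = 452/81 ≈ 5.5802


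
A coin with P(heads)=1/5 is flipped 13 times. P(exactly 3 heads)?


Binomial: P(X=3) = C(13,3)×p^3×(1-p)^10
= 286 × 1/125 × 1048576/9765625 = 299892736/1220703125

P(X=3) = 299892736/1220703125 ≈ 24.57%


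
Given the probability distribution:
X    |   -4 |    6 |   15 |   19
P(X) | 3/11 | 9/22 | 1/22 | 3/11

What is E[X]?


E[X] = Σ x·P(X=x)
= (-4)×(3/11) + (6)×(9/22) + (15)×(1/22) + (19)×(3/11)
= 159/22

E[X] = 159/22


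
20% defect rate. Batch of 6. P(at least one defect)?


P(all good) = (4/5)^6 = 4096/15625
P(≥1 defect) = 11529/15625

P = 11529/15625 ≈ 73.79%


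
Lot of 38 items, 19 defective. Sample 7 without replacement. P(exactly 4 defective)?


Hypergeometric: C(19,4)×C(19,3)/C(38,7)
= 3876×969/12620256 = 969/3256

P(X=4) = 969/3256 ≈ 29.76%


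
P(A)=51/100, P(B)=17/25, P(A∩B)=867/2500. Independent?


P(A)×P(B) = 867/2500
P(A∩B) = 867/2500
Equal ✓ → Independent

Yes, independent


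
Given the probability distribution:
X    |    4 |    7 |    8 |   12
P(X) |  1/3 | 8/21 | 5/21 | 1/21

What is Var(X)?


E[X] = 136/21
E[X²] = 968/21
Var(X) = E[X²] - (E[X])² = 968/21 - 18496/441 = 1832/441

Var(X) = 1832/441 ≈ 4.1542


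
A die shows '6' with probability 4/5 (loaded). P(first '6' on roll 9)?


Geometric: P(X=9) = (1-p)^(k-1)×p = (1/5)^8×4/5 = 4/1953125

P(X=9) = 4/1953125 ≈ 0.00%


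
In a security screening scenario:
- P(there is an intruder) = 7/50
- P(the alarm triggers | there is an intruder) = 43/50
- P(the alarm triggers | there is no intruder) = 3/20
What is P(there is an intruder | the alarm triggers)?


Using Bayes' theorem:
P(A|B) = P(B|A)·P(A) / P(B)

P(the alarm triggers) = 43/50 × 7/50 + 3/20 × 43/50
= 301/2500 + 129/1000 = 1247/5000

P(there is an intruder|the alarm triggers) = (301/2500) / (1247/5000) = 14/29

P(there is an intruder|the alarm triggers) = 14/29 ≈ 48.28%


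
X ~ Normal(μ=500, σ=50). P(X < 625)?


z = (625-500)/50 = 2.5
P(Z < 2.5) = 0.9938

P(X < 625) ≈ 0.9938


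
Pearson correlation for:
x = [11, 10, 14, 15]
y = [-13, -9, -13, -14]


n=4, Σx=50, Σy=-49, Σxy=-625, Σx²=642, Σy²=615
r = (4×(-625) - 50×(-49))/√((4×642 - 50²)(4×615 - (-49)²))
= -50/√(68×59) = -50/√4012 ≈ -50/63.3404 ≈ -0.7894

r ≈ -0.7894


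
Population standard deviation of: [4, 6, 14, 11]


Mean = 35/4
  (4-35/4)²=361/16
  (6-35/4)²=121/16
  (14-35/4)²=441/16
  (11-35/4)²=81/16
Σ(x-μ)² = 251/4
σ² = (251/4)/4 = 251/16

σ = √(251/16) ≈ 3.9607


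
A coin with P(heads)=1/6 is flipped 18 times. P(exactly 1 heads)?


Binomial: P(X=1) = C(18,1)×p^1×(1-p)^17
= 18 × 1/6 × 762939453125/16926659444736 = 762939453125/5642219814912

P(X=1) = 762939453125/5642219814912 ≈ 13.52%


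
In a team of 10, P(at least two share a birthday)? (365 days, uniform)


P(all different) = Π(365-i)/365 for i=0..9
= 0.883052
P(match) = 1 - 0.883052 = 0.116948

P ≈ 0.1169 ≈ 11.69%


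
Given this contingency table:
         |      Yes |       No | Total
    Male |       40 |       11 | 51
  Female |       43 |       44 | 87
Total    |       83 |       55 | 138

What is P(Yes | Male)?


P(Yes | Male) = 40/(40+11) = 40/51

P(Yes|Male) = 40/51 ≈ 78.43%


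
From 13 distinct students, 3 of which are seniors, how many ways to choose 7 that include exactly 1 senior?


Choose 1 of the 3 seniors and 6 of the other 10 students:
C(3,1)×C(10,6) = 3×210 = 630

630


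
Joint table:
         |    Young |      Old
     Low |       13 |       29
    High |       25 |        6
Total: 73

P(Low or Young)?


P(Low∨Young) = P(Low) + P(Young) - P(Low∧Young)
= (42 + 38 - 13)/73 = 67/73

P = 67/73 ≈ 91.78%


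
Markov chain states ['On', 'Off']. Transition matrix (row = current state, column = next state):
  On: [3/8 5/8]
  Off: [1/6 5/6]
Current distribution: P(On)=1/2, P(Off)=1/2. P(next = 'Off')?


P(next=Off) = Σᵢ P(now=i)×P(i→Off)
= 1/2×5/8 + 1/2×5/6
= 5/16 + 5/12 = 35/48

P = 35/48 ≈ 0.7292


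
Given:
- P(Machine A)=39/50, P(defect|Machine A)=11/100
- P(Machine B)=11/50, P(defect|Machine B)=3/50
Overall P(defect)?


P(B) = Σ P(B|Aᵢ)×P(Aᵢ)
  11/100×39/50 = 429/5000
  3/50×11/50 = 33/2500
Sum = 99/1000

P(defect) = 99/1000 ≈ 9.90%


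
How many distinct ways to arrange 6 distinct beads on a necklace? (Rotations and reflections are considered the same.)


Free circular arrangements: rotations and reflections both identified.
(n-1)!/2 = 5!/2 = 120/2 = 60

60


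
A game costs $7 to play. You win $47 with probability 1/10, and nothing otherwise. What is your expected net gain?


E[gain] = (47-7)×1/10 + (-7)×9/10
= 4 - 63/10 = -23/10

Expected net gain = $-23/10 ≈ $-2.30


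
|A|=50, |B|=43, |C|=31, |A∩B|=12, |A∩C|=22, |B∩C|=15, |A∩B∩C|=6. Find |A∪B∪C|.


|A∪B∪C| = 50+43+31-12-22-15+6 = 81

|A∪B∪C| = 81


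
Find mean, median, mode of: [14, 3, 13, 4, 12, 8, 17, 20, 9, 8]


Sorted: [3, 4, 8, 8, 9, 12, 13, 14, 17, 20]
Mean = 108/10 = 54/5
Median = 21/2
Freq: {14: 1, 3: 1, 13: 1, 4: 1, 12: 1, 8: 2, 17: 1, 20: 1, 9: 1}
Mode: [8]

Mean=54/5, Median=21/2, Mode=8


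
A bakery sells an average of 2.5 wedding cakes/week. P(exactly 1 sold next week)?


Poisson(λ=2.5): P(X=1) = e^(-λ)×λ^k/k!
= e^(-2.5) × 2.5^1 / 1!
≈ 0.08208499862 × 2.5 / 1 ≈ 0.205212

P(X=1) ≈ 0.205212 ≈ 20.52%


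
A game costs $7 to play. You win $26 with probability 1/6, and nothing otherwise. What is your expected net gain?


E[gain] = (26-7)×1/6 + (-7)×5/6
= 19/6 - 35/6 = -8/3

Expected net gain = $-8/3 ≈ $-2.67


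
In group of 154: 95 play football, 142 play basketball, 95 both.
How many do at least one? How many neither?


|A∪B| = 95+142-95 = 142
Neither = 154-142 = 12

At least one: 142; Neither: 12


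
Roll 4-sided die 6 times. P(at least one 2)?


P(no 2)^6 = (3/4)^6 = 729/4096
P(≥1) = 1 - 729/4096 = 3367/4096

P = 3367/4096 ≈ 82.20%


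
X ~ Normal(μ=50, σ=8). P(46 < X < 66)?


z₁=(46-50)/8=-0.5, z₂=(66-50)/8=2.0
P = Φ(2.0) - Φ(-0.5) = 0.977250 - 0.308538 = 0.668712 ≈ 0.6687

P(46 < X < 66) ≈ 0.6687


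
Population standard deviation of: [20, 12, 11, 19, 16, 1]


Mean = 79/6
  (20-79/6)²=1681/36
  (12-79/6)²=49/36
  (11-79/6)²=169/36
  (19-79/6)²=1225/36
  (16-79/6)²=289/36
  (1-79/6)²=5329/36
Σ(x-μ)² = 1457/6
σ² = (1457/6)/6 = 1457/36

σ = √(1457/36) ≈ 6.3618


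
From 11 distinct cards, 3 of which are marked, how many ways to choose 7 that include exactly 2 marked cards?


Choose 2 of the 3 marked cards and 5 of the other 8 cards:
C(3,2)×C(8,5) = 3×56 = 168

168


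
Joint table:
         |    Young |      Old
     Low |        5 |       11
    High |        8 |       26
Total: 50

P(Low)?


P(Low) = (5+11)/50 = 16/50 = 8/25

P(Low) = 8/25 ≈ 32.00%


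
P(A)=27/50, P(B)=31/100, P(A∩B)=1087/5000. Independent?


P(A)×P(B) = 837/5000
P(A∩B) = 1087/5000
Not equal → NOT independent

No, not independent


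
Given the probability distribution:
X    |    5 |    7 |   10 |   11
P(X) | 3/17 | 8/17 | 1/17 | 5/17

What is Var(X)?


E[X] = 8
E[X²] = 1172/17
Var(X) = E[X²] - (E[X])² = 1172/17 - 64 = 84/17

Var(X) = 84/17 ≈ 4.9412


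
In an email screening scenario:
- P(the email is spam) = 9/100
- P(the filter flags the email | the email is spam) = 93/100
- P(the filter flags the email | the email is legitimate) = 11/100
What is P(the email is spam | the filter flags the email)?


Using Bayes' theorem:
P(A|B) = P(B|A)·P(A) / P(B)

P(the filter flags the email) = 93/100 × 9/100 + 11/100 × 91/100
= 837/10000 + 1001/10000 = 919/5000

P(the email is spam|the filter flags the email) = (837/10000) / (919/5000) = 837/1838

P(the email is spam|the filter flags the email) = 837/1838 ≈ 45.54%


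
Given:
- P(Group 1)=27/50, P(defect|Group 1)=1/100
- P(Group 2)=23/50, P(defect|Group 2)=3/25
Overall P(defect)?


P(B) = Σ P(B|Aᵢ)×P(Aᵢ)
  1/100×27/50 = 27/5000
  3/25×23/50 = 69/1250
Sum = 303/5000

P(defect) = 303/5000 ≈ 6.06%


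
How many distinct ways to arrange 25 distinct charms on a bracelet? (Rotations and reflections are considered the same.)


Free circular arrangements: rotations and reflections both identified.
(n-1)!/2 = 24!/2 = 620448401733239439360000/2 = 310224200866619719680000

310224200866619719680000


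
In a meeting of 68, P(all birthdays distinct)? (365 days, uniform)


P(all different) = Π(365-i)/365 for i=0..67
= (365/365)×(364/365)×...×(298/365)
= 0.001274

P ≈ 0.0013 ≈ 0.13%


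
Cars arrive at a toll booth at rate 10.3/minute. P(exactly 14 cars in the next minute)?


Poisson(λ=10.3): P(X=14) = e^(-λ)×λ^k/k!
= e^(-10.3) × 10.3^14 / 14!
≈ 3.363309519e-05 × 1.51258972486e+14 / 87178291200 ≈ 0.058355

P(X=14) ≈ 0.058355 ≈ 5.84%


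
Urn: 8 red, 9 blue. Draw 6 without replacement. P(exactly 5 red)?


Hypergeometric: C(8,5)×C(9,1)/C(17,6)
= 56×9/12376 = 9/221

P(X=5) = 9/221 ≈ 4.07%


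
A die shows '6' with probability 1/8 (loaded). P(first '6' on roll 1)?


Geometric: P(X=1) = (1-p)^(k-1)×p = (7/8)^0×1/8 = 1/8

P(X=1) = 1/8 ≈ 12.50%


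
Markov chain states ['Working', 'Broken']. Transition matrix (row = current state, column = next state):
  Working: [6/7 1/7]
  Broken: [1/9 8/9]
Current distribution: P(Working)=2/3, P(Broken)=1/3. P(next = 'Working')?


P(next=Working) = Σᵢ P(now=i)×P(i→Working)
= 2/3×6/7 + 1/3×1/9
= 4/7 + 1/27 = 115/189

P = 115/189 ≈ 0.6085


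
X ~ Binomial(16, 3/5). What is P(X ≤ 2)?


P(X ≤ 2) = Σ P(X=i) for i=0..2
P(X=0) = 65536/152587890625
P(X=1) = 1572864/152587890625
P(X=2) = 3538944/30517578125
Sum = 3866624/30517578125

P(X ≤ 2) = 3866624/30517578125 ≈ 0.01%


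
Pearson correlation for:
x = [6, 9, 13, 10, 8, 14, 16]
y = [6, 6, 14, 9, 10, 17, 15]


n=7, Σx=76, Σy=77, Σxy=920, Σx²=902, Σy²=963
r = (7×920 - 76×77)/√((7×902 - 76²)(7×963 - 77²))
= 588/√(538×812) = 588/√436856 ≈ 588/660.9508 ≈ 0.8896

r ≈ 0.8896


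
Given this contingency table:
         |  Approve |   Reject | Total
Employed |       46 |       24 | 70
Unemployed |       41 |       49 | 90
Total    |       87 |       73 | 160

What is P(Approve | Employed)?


P(Approve | Employed) = 46/(46+24) = 46/70 = 23/35

P(Approve|Employed) = 23/35 ≈ 65.71%


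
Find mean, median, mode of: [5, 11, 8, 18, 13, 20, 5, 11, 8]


Sorted: [5, 5, 8, 8, 11, 11, 13, 18, 20]
Mean = 99/9 = 11
Median = 11
Freq: {5: 2, 11: 2, 8: 2, 18: 1, 13: 1, 20: 1}
Mode: [5, 8, 11]

Mean=11, Median=11, Mode=[5, 8, 11]


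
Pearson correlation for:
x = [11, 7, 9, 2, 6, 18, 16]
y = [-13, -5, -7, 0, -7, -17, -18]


n=7, Σx=69, Σy=-67, Σxy=-877, Σx²=871, Σy²=905
r = (7×(-877) - 69×(-67))/√((7×871 - 69²)(7×905 - (-67)²))
= -1516/√(1336×1846) = -1516/√2466256 ≈ -1516/1570.4318 ≈ -0.9653

r ≈ -0.9653


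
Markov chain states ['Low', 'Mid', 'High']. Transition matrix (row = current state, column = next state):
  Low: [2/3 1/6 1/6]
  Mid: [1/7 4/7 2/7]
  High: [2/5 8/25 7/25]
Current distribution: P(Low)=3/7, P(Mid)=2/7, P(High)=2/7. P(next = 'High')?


P(next=High) = Σᵢ P(now=i)×P(i→High)
= 3/7×1/6 + 2/7×2/7 + 2/7×7/25
= 1/14 + 4/49 + 2/25 = 571/2450

P = 571/2450 ≈ 0.2331
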